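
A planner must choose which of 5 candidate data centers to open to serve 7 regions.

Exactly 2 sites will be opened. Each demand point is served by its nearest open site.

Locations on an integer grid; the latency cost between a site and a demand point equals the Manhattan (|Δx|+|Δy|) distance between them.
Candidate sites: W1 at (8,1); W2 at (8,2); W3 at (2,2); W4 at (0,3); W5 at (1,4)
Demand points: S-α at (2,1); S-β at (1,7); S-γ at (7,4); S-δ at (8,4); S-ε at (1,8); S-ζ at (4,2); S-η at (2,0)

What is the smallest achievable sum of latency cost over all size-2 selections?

Open {W2, W3}.
  S-α→W3 1, S-β→W3 6, S-γ→W2 3, S-δ→W2 2, S-ε→W3 7, S-ζ→W3 2, S-η→W3 2  ⇒ total 23.
Compare {W1, W3}: total 25.
Compare {W2, W5}: total 25.
No size-2 selection does better; minimum is 23.

23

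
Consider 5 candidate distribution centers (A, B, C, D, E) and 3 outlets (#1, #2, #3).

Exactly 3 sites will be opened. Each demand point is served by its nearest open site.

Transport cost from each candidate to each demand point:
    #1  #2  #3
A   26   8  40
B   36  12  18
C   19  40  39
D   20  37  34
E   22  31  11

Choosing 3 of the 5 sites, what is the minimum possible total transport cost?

Open {A, C, E}.
  #1→C 19, #2→A 8, #3→E 11  ⇒ total 38.
Compare {A, D, E}: total 39.
Compare {A, B, E}: total 41.
No size-3 selection does better; minimum is 38.

38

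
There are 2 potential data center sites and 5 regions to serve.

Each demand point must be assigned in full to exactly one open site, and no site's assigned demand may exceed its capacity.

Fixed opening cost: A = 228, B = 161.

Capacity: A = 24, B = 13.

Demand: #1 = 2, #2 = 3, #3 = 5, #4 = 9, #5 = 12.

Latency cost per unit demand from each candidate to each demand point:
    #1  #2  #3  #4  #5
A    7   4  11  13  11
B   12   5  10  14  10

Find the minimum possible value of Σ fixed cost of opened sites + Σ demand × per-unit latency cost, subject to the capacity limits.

707

Open {A, B}; cheapest assignment that respects the capacities:
  A (cap 24, load 19): #1, #2, #3, #4 — cost 2×7 + 3×4 + 5×11 + 9×13 = 198
  B (cap 13, load 12): #5 — cost 12×10 = 120
  Shipping 318, fixed 389 → total 707.
  Any other capacity-feasible assignment to {A, B} ships for at least 318.
Total demand is 31 and no other set of sites has combined capacity ≥ 31, so {A, B} is the only feasible choice of open sites. Minimum: 707.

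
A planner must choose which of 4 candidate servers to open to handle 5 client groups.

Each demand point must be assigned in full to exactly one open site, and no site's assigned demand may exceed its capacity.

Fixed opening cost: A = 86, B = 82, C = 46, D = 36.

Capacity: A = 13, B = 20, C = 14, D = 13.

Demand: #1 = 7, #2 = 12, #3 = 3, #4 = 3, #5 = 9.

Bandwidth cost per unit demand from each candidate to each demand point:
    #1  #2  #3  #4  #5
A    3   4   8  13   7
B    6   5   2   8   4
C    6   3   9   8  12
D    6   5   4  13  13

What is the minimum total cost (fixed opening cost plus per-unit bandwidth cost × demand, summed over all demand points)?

Open {B, C, D}; cheapest assignment that respects the capacities:
  B (cap 20, load 15): #3, #4, #5 — cost 3×2 + 3×8 + 9×4 = 66
  C (cap 14, load 12): #2 — cost 12×3 = 36
  D (cap 13, load 7): #1 — cost 7×6 = 42
  Shipping 144, fixed 164 → total 308.
  Any other capacity-feasible assignment to {B, C, D} ships for at least 144.
Compare {A, B, C}: its best feasible assignment gives total 337.
Compare {A, B, D}: its best feasible assignment gives total 351.
Every other set of open sites that can feasibly serve all demand totals ≥ 337 even under its best assignment. Minimum: 308.

308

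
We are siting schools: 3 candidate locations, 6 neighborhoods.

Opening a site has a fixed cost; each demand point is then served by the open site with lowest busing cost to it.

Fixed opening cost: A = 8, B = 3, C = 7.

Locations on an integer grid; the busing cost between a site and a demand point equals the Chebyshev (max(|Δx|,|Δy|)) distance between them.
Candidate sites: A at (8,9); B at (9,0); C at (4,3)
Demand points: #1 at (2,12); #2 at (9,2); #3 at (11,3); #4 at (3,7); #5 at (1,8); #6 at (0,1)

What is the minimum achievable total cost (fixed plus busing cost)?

37

Open {B, C}: assign each demand point to its cheapest open site.
  #1→C 9, #2→B 2, #3→B 3, #4→C 4, #5→C 5, #6→C 4
  busing cost 27, fixed 10 → total 37.
Compare {C}: busing cost 34 + fixed 7 = 41.
Compare {A, B}: busing cost 31 + fixed 11 = 42.
Compare {A, B, C}: busing cost 24 + fixed 18 = 42.
All other subsets cost ≥ 41. Minimum total cost: 37.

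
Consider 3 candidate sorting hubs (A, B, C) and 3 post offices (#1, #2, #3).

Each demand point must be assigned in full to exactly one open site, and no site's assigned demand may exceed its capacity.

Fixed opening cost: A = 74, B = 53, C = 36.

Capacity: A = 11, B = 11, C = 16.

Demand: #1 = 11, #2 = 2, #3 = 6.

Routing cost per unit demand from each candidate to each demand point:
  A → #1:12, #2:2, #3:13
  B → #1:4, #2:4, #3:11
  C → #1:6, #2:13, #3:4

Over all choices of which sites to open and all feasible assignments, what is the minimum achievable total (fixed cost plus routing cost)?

183

Open {B, C}; cheapest assignment that respects the capacities:
  B (cap 11, load 11): #1 — cost 11×4 = 44
  C (cap 16, load 8): #2, #3 — cost 2×13 + 6×4 = 50
  Shipping 94, fixed 89 → total 183.
  Any other capacity-feasible assignment to {B, C} ships for at least 94.
Compare {A, B, C}: its best feasible assignment gives total 235.
Compare {A, B}: its best feasible assignment gives total 253.
Every other set of open sites that can feasibly serve all demand totals ≥ 235 even under its best assignment. Minimum: 183.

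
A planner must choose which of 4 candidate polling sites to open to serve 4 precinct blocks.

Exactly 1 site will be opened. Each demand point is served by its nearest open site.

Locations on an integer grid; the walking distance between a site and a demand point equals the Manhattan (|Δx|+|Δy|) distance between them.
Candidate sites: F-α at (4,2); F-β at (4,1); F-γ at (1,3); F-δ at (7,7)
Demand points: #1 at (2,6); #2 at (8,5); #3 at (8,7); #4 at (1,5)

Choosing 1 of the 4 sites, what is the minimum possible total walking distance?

Open {F-δ}.
  #1→F-δ 6, #2→F-δ 3, #3→F-δ 1, #4→F-δ 8  ⇒ total 18.
Compare {F-γ}: total 26.
Compare {F-α}: total 28.
No size-1 selection does better; minimum is 18.

18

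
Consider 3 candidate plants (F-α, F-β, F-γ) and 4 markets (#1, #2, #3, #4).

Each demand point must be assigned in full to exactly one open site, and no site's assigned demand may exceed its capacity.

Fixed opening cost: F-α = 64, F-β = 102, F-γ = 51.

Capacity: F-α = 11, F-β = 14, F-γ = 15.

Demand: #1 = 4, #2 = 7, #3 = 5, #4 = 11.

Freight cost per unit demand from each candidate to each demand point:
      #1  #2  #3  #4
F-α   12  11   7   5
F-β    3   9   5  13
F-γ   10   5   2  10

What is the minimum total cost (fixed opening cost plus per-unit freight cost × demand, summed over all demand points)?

329

Open {F-α, F-β, F-γ}; cheapest assignment that respects the capacities:
  F-α (cap 11, load 11): #4 — cost 11×5 = 55
  F-β (cap 14, load 4): #1 — cost 4×3 = 12
  F-γ (cap 15, load 12): #2, #3 — cost 7×5 + 5×2 = 45
  Shipping 112, fixed 217 → total 329.
  Any other capacity-feasible assignment to {F-α, F-β, F-γ} ships for at least 112.
Compare {F-β, F-γ}: its best feasible assignment gives total 391.
Every other set of open sites that can feasibly serve all demand totals ≥ 391 even under its best assignment. Minimum: 329.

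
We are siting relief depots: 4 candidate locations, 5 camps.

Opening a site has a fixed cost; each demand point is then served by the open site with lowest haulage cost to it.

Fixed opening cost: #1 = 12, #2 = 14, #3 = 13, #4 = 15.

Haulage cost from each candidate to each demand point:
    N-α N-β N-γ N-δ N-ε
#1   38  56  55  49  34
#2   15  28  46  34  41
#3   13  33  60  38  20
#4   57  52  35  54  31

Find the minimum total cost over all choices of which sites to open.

167

Open {#3, #4}: assign each demand point to its cheapest open site.
  N-α→#3 13, N-β→#3 33, N-γ→#4 35, N-δ→#3 38, N-ε→#3 20
  haulage cost 139, fixed 28 → total 167.
Compare {#2, #3}: haulage cost 141 + fixed 27 = 168.
Compare {#2, #4}: haulage cost 143 + fixed 29 = 172.
Compare {#2, #3, #4}: haulage cost 130 + fixed 42 = 172.
All other subsets cost ≥ 168. Minimum total cost: 167.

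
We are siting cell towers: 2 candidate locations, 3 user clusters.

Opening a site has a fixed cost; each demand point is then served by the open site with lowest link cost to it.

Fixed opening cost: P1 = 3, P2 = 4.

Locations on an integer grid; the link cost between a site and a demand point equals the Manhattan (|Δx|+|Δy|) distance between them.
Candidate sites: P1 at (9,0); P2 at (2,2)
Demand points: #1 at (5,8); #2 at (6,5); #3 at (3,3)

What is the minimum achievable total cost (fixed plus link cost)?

Open {P2}: assign each demand point to its cheapest open site.
  #1→P2 9, #2→P2 7, #3→P2 2
  link cost 18, fixed 4 → total 22.
Compare {P1, P2}: link cost 18 + fixed 7 = 25.
Compare {P1}: link cost 29 + fixed 3 = 32.

22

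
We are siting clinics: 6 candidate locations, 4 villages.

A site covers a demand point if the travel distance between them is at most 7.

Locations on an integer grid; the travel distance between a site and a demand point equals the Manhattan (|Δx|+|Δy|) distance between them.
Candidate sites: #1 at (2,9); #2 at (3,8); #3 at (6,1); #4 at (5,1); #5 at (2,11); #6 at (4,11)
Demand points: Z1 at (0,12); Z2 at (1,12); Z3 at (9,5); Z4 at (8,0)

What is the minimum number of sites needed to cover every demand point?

Coverage sets (demand points within 7 of each site):
  #1: {Z1, Z2}
  #2: {Z1, Z2}
  #3: {Z3, Z4}
  #4: {Z4}
  #5: {Z1, Z2}
  #6: {Z1, Z2}
No single site covers all 4 demand points.
But {#1, #3} covers everything, so the minimum is 2.

2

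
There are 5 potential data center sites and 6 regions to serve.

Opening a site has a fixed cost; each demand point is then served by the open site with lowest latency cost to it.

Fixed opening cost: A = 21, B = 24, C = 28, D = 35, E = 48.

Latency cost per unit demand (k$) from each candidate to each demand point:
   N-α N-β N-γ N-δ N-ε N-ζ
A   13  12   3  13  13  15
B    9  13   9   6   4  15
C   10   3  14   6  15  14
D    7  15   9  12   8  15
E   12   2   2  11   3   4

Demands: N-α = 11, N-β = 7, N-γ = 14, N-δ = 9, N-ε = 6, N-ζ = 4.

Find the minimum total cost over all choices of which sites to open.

Open {B, E}: assign each demand point to its cheapest open site.
  N-α→B 11×9=99, N-β→E 7×2=14, N-γ→E 14×2=28, N-δ→B 9×6=54, N-ε→E 6×3=18, N-ζ→E 4×4=16
  latency cost 229, fixed 72 → total 301.
Compare {B, D, E}: latency cost 207 + fixed 107 = 314.
Compare {C, E}: latency cost 240 + fixed 76 = 316.
Compare {C, D, E}: latency cost 207 + fixed 111 = 318.
All other subsets cost ≥ 314. Minimum total cost: 301.

301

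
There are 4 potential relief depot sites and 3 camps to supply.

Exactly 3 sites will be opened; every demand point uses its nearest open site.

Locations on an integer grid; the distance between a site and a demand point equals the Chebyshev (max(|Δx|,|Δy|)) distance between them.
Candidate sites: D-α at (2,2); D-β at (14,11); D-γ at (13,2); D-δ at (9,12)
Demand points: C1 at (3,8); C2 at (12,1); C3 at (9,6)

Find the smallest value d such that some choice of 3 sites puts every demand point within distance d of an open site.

Open {D-α, D-β, D-γ}.
  Farthest demand point is C1 at distance 6 (to D-α); all others are ≤ 6.
With {D-α, D-γ, D-δ} the worst case is 6.
With {D-β, D-γ, D-δ} the worst case is 6.
No size-3 selection achieves below 6.

6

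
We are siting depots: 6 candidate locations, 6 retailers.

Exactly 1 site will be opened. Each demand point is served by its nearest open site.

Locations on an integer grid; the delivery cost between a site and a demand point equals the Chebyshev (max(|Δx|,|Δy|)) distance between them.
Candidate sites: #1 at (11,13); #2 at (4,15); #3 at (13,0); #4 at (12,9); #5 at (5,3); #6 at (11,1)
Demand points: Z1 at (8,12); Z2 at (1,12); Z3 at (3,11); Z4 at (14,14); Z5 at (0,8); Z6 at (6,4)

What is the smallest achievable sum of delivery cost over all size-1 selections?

39

Open {#2}.
  Z1→#2 4, Z2→#2 3, Z3→#2 4, Z4→#2 10, Z5→#2 7, Z6→#2 11  ⇒ total 39.
Compare {#5}: total 43.
Compare {#1}: total 44.
No size-1 selection does better; minimum is 39.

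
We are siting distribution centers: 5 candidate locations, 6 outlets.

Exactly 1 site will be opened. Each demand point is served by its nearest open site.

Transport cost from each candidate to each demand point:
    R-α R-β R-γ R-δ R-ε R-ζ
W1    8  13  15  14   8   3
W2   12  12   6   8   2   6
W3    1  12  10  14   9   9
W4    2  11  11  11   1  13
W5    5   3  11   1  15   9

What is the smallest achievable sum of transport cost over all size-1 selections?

44

Open {W5}.
  R-α→W5 5, R-β→W5 3, R-γ→W5 11, R-δ→W5 1, R-ε→W5 15, R-ζ→W5 9  ⇒ total 44.
Compare {W2}: total 46.
Compare {W4}: total 49.
No size-1 selection does better; minimum is 44.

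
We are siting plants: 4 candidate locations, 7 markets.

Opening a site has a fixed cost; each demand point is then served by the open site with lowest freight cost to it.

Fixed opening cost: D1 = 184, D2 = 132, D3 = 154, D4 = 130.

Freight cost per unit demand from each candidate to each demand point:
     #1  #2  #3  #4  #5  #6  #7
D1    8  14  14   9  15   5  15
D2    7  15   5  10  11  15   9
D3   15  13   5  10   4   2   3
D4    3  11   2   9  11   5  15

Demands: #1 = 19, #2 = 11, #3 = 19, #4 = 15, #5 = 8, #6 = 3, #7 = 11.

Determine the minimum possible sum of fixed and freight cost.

Open {D3, D4}: assign each demand point to its cheapest open site.
  #1→D4 19×3=57, #2→D4 11×11=121, #3→D4 19×2=38, #4→D4 15×9=135, #5→D3 8×4=32, #6→D3 3×2=6, #7→D3 11×3=33
  freight cost 422, fixed 284 → total 706.
Compare {D4}: freight cost 619 + fixed 130 = 749.
Compare {D2, D4}: freight cost 553 + fixed 262 = 815.
Compare {D2, D3, D4}: freight cost 422 + fixed 416 = 838.
All other subsets cost ≥ 749. Minimum total cost: 706.

706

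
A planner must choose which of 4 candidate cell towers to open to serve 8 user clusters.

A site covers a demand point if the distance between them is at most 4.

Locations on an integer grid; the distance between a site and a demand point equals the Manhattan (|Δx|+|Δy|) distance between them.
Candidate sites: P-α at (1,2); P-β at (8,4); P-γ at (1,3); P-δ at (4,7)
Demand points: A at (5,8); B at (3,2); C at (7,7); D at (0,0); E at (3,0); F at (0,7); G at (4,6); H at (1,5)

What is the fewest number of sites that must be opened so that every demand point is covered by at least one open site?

2

Coverage sets (demand points within 4 of each site):
  P-α: {B, D, E, H}
  P-β: {C}
  P-γ: {B, D, H}
  P-δ: {A, C, F, G}
No single site covers all 8 demand points.
But {P-α, P-δ} covers everything, so the minimum is 2.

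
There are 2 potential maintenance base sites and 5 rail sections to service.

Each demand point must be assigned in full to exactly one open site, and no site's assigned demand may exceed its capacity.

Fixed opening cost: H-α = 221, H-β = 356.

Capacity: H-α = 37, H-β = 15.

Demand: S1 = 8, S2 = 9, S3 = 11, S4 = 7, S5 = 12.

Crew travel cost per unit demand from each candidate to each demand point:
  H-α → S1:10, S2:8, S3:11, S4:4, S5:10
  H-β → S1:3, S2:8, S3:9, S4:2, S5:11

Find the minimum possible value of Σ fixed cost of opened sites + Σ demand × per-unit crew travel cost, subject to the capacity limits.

Open {H-α, H-β}; cheapest assignment that respects the capacities:
  H-α (cap 37, load 32): S2, S3, S5 — cost 9×8 + 11×11 + 12×10 = 313
  H-β (cap 15, load 15): S1, S4 — cost 8×3 + 7×2 = 38
  Shipping 351, fixed 577 → total 928.
  Any other capacity-feasible assignment to {H-α, H-β} ships for at least 351.
Total demand is 47 and no other set of sites has combined capacity ≥ 47, so {H-α, H-β} is the only feasible choice of open sites. Minimum: 928.

928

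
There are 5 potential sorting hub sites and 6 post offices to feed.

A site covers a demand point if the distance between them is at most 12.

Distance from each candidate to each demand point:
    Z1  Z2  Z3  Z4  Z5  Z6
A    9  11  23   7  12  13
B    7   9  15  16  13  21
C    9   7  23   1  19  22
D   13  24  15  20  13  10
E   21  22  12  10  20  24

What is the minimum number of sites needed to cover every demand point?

3

Coverage sets (demand points within 12 of each site):
  A: {Z1, Z2, Z4, Z5}
  B: {Z1, Z2}
  C: {Z1, Z2, Z4}
  D: {Z6}
  E: {Z3, Z4}
No 2 sites suffice: every size-2 union leaves at least one demand point uncovered.
But {A, D, E} covers everything, so the minimum is 3.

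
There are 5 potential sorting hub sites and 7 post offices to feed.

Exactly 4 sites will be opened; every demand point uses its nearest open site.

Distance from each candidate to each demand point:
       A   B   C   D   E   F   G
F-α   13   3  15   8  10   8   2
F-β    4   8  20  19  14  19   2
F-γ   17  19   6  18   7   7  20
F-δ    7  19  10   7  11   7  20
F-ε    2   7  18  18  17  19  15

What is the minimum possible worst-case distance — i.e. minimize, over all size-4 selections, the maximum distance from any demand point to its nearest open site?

Open {F-α, F-β, F-γ, F-δ}.
  Farthest demand point is D at distance 7 (to F-δ); all others are ≤ 7.
With {F-α, F-γ, F-δ, F-ε} the worst case is 7.
With {F-β, F-γ, F-δ, F-ε} the worst case is 7.
No size-4 selection achieves below 7.

7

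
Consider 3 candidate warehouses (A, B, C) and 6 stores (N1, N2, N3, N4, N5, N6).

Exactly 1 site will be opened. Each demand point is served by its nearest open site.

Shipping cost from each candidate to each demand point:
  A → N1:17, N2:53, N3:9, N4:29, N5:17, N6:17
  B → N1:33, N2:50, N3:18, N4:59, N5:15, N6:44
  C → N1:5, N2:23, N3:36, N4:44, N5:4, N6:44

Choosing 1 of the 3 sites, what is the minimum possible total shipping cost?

Open {A}.
  N1→A 17, N2→A 53, N3→A 9, N4→A 29, N5→A 17, N6→A 17  ⇒ total 142.
Compare {C}: total 156.
Compare {B}: total 219.

142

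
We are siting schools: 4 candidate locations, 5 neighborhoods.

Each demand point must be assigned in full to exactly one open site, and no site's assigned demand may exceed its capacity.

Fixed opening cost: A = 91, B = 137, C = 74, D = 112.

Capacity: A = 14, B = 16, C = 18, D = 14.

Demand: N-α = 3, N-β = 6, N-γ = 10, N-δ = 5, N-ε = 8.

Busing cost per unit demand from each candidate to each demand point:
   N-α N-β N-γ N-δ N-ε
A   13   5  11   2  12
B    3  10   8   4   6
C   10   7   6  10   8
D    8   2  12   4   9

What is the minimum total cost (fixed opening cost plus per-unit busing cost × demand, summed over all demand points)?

366

Open {C, D}; cheapest assignment that respects the capacities:
  C (cap 18, load 18): N-γ, N-ε — cost 10×6 + 8×8 = 124
  D (cap 14, load 14): N-α, N-β, N-δ — cost 3×8 + 6×2 + 5×4 = 56
  Shipping 180, fixed 186 → total 366.
  Any other capacity-feasible assignment to {C, D} ships for at least 180.
Compare {A, C}: its best feasible assignment gives total 368.
Compare {B, C}: its best feasible assignment gives total 390.
Every other set of open sites that can feasibly serve all demand totals ≥ 368 even under its best assignment. Minimum: 366.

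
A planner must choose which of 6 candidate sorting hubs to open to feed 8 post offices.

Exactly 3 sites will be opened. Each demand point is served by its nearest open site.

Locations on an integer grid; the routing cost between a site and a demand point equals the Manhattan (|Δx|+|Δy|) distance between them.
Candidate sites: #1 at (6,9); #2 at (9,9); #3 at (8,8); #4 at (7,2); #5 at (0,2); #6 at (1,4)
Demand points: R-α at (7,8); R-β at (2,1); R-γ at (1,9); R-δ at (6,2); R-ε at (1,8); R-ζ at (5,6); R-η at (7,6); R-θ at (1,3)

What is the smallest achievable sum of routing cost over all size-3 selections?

24

Open {#3, #4, #6}.
  R-α→#3 1, R-β→#6 4, R-γ→#6 5, R-δ→#4 1, R-ε→#6 4, R-ζ→#3 5, R-η→#3 3, R-θ→#6 1  ⇒ total 24.
Compare {#1, #4, #6}: total 25.
Compare {#1, #4, #5}: total 27.
No size-3 selection does better; minimum is 24.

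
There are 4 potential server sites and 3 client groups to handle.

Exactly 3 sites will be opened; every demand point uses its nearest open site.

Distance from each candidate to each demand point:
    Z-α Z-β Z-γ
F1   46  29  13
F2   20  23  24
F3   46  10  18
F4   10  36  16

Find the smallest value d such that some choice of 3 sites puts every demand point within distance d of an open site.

Open {F1, F3, F4}.
  Farthest demand point is Z-γ at distance 13 (to F1); all others are ≤ 13.
With {F2, F3, F4} the worst case is 16.
With {F1, F2, F3} the worst case is 20.
No size-3 selection achieves below 13.

13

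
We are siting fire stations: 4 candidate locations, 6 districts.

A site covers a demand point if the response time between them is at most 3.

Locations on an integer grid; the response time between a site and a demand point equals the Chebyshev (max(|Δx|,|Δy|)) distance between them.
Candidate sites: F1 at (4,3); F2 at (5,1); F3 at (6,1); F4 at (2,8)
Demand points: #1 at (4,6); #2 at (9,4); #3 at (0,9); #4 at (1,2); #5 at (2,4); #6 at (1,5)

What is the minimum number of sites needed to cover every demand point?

Coverage sets (demand points within 3 of each site):
  F1: {#1, #4, #5, #6}
  F2: {#5}
  F3: {#2}
  F4: {#1, #3, #6}
No 2 sites suffice: every size-2 union leaves at least one demand point uncovered.
But {F1, F3, F4} covers everything, so the minimum is 3.

3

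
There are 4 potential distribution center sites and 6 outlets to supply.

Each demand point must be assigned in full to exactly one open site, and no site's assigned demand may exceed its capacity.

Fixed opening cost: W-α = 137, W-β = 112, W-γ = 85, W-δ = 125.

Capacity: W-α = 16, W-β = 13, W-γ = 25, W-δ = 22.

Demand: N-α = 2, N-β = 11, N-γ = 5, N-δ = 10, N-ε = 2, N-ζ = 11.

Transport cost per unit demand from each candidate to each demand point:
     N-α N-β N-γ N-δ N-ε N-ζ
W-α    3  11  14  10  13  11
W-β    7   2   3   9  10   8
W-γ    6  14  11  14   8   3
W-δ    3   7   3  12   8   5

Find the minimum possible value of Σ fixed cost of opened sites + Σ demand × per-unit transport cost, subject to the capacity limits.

497

Open {W-γ, W-δ}; cheapest assignment that respects the capacities:
  W-γ (cap 25, load 23): N-δ, N-ε, N-ζ — cost 10×14 + 2×8 + 11×3 = 189
  W-δ (cap 22, load 18): N-α, N-β, N-γ — cost 2×3 + 11×7 + 5×3 = 98
  Shipping 287, fixed 210 → total 497.
  Any other capacity-feasible assignment to {W-γ, W-δ} ships for at least 287.
Compare {W-β, W-γ, W-δ}: its best feasible assignment gives total 534.
Compare {W-α, W-β, W-γ}: its best feasible assignment gives total 566.
Every other set of open sites that can feasibly serve all demand totals ≥ 534 even under its best assignment. Minimum: 497.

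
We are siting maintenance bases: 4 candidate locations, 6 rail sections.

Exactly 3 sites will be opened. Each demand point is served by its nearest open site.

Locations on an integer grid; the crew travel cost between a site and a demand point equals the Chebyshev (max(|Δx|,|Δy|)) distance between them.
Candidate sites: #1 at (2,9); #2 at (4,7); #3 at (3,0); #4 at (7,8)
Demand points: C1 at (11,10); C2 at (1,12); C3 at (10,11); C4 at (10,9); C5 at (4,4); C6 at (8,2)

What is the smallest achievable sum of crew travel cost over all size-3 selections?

Open {#1, #2, #4}.
  C1→#4 4, C2→#1 3, C3→#4 3, C4→#4 3, C5→#2 3, C6→#2 5  ⇒ total 21.
Compare {#1, #3, #4}: total 22.
Compare {#2, #3, #4}: total 23.
No size-3 selection does better; minimum is 21.

21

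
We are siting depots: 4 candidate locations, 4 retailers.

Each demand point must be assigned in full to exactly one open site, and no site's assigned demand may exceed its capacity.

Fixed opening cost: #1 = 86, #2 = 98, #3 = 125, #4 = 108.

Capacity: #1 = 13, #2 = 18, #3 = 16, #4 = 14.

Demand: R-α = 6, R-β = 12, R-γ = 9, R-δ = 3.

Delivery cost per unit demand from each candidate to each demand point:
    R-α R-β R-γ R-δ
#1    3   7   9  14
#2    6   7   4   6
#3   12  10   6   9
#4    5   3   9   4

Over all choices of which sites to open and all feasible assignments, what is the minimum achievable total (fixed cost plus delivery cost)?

Open {#2, #4}; cheapest assignment that respects the capacities:
  #2 (cap 18, load 18): R-α, R-γ, R-δ — cost 6×6 + 9×4 + 3×6 = 90
  #4 (cap 14, load 12): R-β — cost 12×3 = 36
  Shipping 126, fixed 206 → total 332.
  Any other capacity-feasible assignment to {#2, #4} ships for at least 126.
Compare {#1, #2}: its best feasible assignment gives total 358.
Compare {#1, #2, #4}: its best feasible assignment gives total 400.
Every other set of open sites that can feasibly serve all demand totals ≥ 358 even under its best assignment. Minimum: 332.

332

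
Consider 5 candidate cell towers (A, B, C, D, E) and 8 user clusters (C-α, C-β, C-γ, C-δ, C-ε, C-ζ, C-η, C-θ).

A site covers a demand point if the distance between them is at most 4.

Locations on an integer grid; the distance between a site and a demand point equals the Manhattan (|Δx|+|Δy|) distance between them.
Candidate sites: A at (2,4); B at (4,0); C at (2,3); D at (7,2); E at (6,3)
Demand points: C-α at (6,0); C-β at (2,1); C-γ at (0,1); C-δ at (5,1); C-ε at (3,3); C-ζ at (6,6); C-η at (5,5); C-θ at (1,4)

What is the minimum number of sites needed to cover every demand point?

Coverage sets (demand points within 4 of each site):
  A: {C-β, C-ε, C-η, C-θ}
  B: {C-α, C-β, C-δ, C-ε}
  C: {C-β, C-γ, C-ε, C-θ}
  D: {C-α, C-δ}
  E: {C-α, C-δ, C-ε, C-ζ, C-η}
No single site covers all 8 demand points.
But {C, E} covers everything, so the minimum is 2.

2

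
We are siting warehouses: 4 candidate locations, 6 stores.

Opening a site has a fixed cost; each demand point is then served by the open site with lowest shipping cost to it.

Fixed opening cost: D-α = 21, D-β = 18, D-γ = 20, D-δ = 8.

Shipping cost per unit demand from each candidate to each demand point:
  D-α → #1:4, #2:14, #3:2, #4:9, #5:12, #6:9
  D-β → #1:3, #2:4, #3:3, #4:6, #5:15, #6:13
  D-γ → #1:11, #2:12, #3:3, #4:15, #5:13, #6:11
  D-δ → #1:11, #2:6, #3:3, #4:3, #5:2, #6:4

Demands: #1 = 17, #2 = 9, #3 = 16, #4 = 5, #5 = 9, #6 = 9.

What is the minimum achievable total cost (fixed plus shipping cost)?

230

Open {D-β, D-δ}: assign each demand point to its cheapest open site.
  #1→D-β 17×3=51, #2→D-β 9×4=36, #3→D-β 16×3=48, #4→D-δ 5×3=15, #5→D-δ 9×2=18, #6→D-δ 9×4=36
  shipping cost 204, fixed 26 → total 230.
Compare {D-α, D-β, D-δ}: shipping cost 188 + fixed 47 = 235.
Compare {D-β, D-γ, D-δ}: shipping cost 204 + fixed 46 = 250.
Compare {D-α, D-δ}: shipping cost 223 + fixed 29 = 252.
All other subsets cost ≥ 235. Minimum total cost: 230.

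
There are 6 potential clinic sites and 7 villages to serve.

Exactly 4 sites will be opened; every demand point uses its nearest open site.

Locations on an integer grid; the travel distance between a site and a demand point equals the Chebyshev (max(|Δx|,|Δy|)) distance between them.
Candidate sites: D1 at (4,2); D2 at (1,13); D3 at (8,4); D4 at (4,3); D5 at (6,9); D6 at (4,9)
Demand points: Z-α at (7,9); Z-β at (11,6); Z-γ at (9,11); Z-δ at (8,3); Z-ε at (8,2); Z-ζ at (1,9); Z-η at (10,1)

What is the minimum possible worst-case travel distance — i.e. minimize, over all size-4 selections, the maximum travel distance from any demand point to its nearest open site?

Open {D1, D3, D5, D6}.
  Farthest demand point is Z-β at travel distance 3 (to D3); all others are ≤ 3.
With {D2, D3, D5, D6} the worst case is 3.
With {D3, D4, D5, D6} the worst case is 3.
No size-4 selection achieves below 3.

3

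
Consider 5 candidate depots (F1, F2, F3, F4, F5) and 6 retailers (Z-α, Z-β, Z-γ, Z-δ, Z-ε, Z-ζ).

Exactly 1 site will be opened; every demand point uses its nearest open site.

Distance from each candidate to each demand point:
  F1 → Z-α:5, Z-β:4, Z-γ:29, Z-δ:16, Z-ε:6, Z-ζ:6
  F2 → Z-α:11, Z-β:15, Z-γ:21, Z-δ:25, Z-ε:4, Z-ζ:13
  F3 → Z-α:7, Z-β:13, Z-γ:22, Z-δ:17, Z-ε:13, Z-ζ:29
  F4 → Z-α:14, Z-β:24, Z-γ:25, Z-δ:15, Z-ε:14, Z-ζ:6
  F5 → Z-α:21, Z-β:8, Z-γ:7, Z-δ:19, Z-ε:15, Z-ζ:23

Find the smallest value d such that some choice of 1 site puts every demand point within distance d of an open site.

Open {F5}.
  Farthest demand point is Z-ζ at distance 23 (to F5); all others are ≤ 23.
With {F2} the worst case is 25.
With {F4} the worst case is 25.
No size-1 selection achieves below 23.

23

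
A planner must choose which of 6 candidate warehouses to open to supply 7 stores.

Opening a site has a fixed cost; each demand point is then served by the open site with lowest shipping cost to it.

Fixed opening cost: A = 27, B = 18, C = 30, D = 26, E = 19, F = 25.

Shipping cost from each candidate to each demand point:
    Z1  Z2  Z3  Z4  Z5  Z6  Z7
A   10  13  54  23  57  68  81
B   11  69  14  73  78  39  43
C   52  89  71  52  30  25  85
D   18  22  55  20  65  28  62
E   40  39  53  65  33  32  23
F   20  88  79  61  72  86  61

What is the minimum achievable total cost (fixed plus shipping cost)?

212

Open {A, B, E}: assign each demand point to its cheapest open site.
  Z1→A 10, Z2→A 13, Z3→B 14, Z4→A 23, Z5→E 33, Z6→E 32, Z7→E 23
  shipping cost 148, fixed 64 → total 212.
Compare {B, D, E}: shipping cost 151 + fixed 63 = 214.
Compare {A, B, D, E}: shipping cost 141 + fixed 90 = 231.
Compare {A, B, C, E}: shipping cost 138 + fixed 94 = 232.
All other subsets cost ≥ 214. Minimum total cost: 212.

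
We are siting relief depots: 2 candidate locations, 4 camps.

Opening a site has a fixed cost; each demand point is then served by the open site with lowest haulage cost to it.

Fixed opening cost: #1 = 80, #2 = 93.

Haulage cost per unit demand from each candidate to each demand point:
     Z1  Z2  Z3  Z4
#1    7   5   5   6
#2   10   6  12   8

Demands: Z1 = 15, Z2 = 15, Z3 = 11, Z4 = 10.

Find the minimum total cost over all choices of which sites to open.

Open {#1}: assign each demand point to its cheapest open site.
  Z1→#1 15×7=105, Z2→#1 15×5=75, Z3→#1 11×5=55, Z4→#1 10×6=60
  haulage cost 295, fixed 80 → total 375.
Compare {#1, #2}: haulage cost 295 + fixed 173 = 468.
Compare {#2}: haulage cost 452 + fixed 93 = 545.

375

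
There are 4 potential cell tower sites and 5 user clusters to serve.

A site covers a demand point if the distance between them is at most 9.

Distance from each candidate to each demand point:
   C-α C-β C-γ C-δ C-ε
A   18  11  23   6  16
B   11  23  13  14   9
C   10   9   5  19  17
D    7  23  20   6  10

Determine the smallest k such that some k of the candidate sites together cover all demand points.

Coverage sets (demand points within 9 of each site):
  A: {C-δ}
  B: {C-ε}
  C: {C-β, C-γ}
  D: {C-α, C-δ}
No 2 sites suffice: every size-2 union leaves at least one demand point uncovered.
But {B, C, D} covers everything, so the minimum is 3.

3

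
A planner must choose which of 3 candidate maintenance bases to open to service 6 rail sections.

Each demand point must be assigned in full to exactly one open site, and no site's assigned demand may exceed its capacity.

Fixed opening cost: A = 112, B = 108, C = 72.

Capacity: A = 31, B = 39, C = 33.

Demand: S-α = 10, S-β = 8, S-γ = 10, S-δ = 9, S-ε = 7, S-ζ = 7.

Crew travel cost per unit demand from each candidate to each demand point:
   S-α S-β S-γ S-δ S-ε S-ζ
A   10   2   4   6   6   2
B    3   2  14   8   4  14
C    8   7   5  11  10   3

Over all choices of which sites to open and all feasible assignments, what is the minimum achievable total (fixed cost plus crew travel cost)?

397

Open {B, C}; cheapest assignment that respects the capacities:
  B (cap 39, load 34): S-α, S-β, S-δ, S-ε — cost 10×3 + 8×2 + 9×8 + 7×4 = 146
  C (cap 33, load 17): S-γ, S-ζ — cost 10×5 + 7×3 = 71
  Shipping 217, fixed 180 → total 397.
  Any other capacity-feasible assignment to {B, C} ships for at least 217.
Compare {A, B}: its best feasible assignment gives total 402.
Compare {A, C}: its best feasible assignment gives total 440.
Every other set of open sites that can feasibly serve all demand totals ≥ 402 even under its best assignment. Minimum: 397.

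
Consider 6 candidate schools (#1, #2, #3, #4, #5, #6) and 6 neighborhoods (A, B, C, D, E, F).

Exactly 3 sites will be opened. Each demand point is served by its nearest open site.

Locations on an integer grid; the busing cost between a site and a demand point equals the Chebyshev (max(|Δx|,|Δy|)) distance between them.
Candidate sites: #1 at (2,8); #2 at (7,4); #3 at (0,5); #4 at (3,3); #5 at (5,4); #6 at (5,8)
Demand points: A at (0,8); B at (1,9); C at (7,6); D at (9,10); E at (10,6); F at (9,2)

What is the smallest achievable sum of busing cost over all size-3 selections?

14

Open {#1, #2, #6}.
  A→#1 2, B→#1 1, C→#2 2, D→#6 4, E→#2 3, F→#2 2  ⇒ total 14.
Compare {#1, #2, #3}: total 16.
Compare {#1, #2, #4}: total 16.
No size-3 selection does better; minimum is 14.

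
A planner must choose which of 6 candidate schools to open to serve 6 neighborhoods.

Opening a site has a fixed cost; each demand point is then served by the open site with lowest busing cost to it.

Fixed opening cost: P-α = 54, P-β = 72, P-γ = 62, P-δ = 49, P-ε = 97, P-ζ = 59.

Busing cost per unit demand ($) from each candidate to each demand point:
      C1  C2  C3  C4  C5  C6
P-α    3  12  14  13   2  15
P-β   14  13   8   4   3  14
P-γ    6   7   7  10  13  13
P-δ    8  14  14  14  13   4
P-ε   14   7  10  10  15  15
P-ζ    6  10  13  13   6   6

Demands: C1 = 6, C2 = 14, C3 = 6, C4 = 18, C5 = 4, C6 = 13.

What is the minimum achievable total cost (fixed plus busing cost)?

495

Open {P-β, P-γ, P-δ}: assign each demand point to its cheapest open site.
  C1→P-γ 6×6=36, C2→P-γ 14×7=98, C3→P-γ 6×7=42, C4→P-β 18×4=72, C5→P-β 4×3=12, C6→P-δ 13×4=52
  busing cost 312, fixed 183 → total 495.
Compare {P-β, P-ζ}: busing cost 386 + fixed 131 = 517.
Compare {P-α, P-β, P-γ, P-δ}: busing cost 290 + fixed 237 = 527.
Compare {P-β, P-γ, P-ζ}: busing cost 338 + fixed 193 = 531.
All other subsets cost ≥ 517. Minimum total cost: 495.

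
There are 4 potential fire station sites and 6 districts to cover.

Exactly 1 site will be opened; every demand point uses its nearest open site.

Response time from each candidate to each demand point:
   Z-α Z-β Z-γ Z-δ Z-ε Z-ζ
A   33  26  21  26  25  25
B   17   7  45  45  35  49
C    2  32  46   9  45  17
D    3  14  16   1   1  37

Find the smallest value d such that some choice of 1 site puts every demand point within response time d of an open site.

Open {A}.
  Farthest demand point is Z-α at response time 33 (to A); all others are ≤ 33.
With {D} the worst case is 37.
With {C} the worst case is 46.
No size-1 selection achieves below 33.

33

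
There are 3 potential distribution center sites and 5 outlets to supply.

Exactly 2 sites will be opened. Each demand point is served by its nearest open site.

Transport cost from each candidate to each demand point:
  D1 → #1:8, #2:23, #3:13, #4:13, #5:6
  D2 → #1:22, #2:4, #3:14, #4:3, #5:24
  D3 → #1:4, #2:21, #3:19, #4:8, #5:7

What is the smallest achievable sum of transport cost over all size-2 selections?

Open {D2, D3}.
  #1→D3 4, #2→D2 4, #3→D2 14, #4→D2 3, #5→D3 7  ⇒ total 32.
Compare {D1, D2}: total 34.
Compare {D1, D3}: total 52.

32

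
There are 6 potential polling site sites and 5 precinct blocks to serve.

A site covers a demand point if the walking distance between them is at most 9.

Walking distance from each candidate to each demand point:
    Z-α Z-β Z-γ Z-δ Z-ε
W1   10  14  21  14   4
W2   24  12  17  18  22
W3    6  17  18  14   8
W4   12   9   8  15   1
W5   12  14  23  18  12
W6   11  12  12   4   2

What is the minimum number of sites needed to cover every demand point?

Coverage sets (demand points within 9 of each site):
  W1: {Z-ε}
  W2: {}
  W3: {Z-α, Z-ε}
  W4: {Z-β, Z-γ, Z-ε}
  W5: {}
  W6: {Z-δ, Z-ε}
No 2 sites suffice: every size-2 union leaves at least one demand point uncovered.
But {W3, W4, W6} covers everything, so the minimum is 3.

3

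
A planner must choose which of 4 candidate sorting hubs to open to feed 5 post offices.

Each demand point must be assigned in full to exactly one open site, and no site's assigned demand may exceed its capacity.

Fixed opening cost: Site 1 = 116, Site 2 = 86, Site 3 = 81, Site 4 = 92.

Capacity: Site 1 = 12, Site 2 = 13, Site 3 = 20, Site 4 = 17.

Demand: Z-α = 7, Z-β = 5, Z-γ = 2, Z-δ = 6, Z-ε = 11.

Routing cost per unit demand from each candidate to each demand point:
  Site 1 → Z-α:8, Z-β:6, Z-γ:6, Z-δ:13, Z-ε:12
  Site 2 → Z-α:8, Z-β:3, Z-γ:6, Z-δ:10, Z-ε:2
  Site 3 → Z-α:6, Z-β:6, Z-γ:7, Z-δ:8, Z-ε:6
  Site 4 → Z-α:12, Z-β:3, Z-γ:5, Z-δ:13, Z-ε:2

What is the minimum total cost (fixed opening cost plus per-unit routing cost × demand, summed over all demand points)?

314

Open {Site 3, Site 4}; cheapest assignment that respects the capacities:
  Site 3 (cap 20, load 15): Z-α, Z-γ, Z-δ — cost 7×6 + 2×7 + 6×8 = 104
  Site 4 (cap 17, load 16): Z-β, Z-ε — cost 5×3 + 11×2 = 37
  Shipping 141, fixed 173 → total 314.
  Any other capacity-feasible assignment to {Site 3, Site 4} ships for at least 141.
Compare {Site 2, Site 3}: its best feasible assignment gives total 321.
Compare {Site 2, Site 3, Site 4}: its best feasible assignment gives total 396.
Every other set of open sites that can feasibly serve all demand totals ≥ 321 even under its best assignment. Minimum: 314.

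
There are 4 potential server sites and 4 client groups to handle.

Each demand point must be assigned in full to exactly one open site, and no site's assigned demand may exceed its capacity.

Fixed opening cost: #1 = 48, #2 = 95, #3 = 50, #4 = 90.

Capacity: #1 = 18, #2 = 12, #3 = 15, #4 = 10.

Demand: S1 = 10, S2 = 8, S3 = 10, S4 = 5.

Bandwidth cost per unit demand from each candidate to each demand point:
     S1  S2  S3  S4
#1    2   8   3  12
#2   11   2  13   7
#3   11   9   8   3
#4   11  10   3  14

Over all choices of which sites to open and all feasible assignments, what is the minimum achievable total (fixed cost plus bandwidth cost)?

Open {#1, #3}; cheapest assignment that respects the capacities:
  #1 (cap 18, load 18): S1, S2 — cost 10×2 + 8×8 = 84
  #3 (cap 15, load 15): S3, S4 — cost 10×8 + 5×3 = 95
  Shipping 179, fixed 98 → total 277.
  Any other capacity-feasible assignment to {#1, #3} ships for at least 179.
Compare {#1, #3, #4}: its best feasible assignment gives total 317.
Compare {#1, #2, #3}: its best feasible assignment gives total 324.
Every other set of open sites that can feasibly serve all demand totals ≥ 317 even under its best assignment. Minimum: 277.

277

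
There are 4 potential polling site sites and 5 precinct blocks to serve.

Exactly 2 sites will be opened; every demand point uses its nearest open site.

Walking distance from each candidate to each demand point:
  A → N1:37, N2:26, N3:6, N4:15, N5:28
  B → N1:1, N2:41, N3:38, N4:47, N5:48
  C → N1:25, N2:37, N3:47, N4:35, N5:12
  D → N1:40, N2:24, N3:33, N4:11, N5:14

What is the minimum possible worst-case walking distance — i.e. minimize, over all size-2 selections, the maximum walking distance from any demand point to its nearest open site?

Open {A, C}.
  Farthest demand point is N2 at walking distance 26 (to A); all others are ≤ 26.
With {A, B} the worst case is 28.
With {B, D} the worst case is 33.
No size-2 selection achieves below 26.

26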